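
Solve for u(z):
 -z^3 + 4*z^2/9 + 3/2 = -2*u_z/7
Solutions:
 u(z) = C1 + 7*z^4/8 - 14*z^3/27 - 21*z/4


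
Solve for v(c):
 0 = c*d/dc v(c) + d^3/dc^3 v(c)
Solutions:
 v(c) = C1 + Integral(C2*airyai(-c) + C3*airybi(-c), c)


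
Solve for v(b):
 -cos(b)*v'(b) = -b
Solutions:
 v(b) = C1 + Integral(b/cos(b), b)


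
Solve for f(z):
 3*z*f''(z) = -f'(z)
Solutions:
 f(z) = C1 + C2*z^(2/3)


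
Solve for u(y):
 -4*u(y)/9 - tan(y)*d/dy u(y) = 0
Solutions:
 u(y) = C1/sin(y)^(4/9)


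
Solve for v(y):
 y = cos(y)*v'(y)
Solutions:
 v(y) = C1 + Integral(y/cos(y), y)


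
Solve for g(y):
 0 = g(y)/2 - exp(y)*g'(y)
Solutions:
 g(y) = C1*exp(-exp(-y)/2)


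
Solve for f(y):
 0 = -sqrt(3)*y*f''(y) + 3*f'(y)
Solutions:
 f(y) = C1 + C2*y^(1 + sqrt(3))


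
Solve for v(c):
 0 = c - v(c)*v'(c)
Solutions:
 v(c) = -sqrt(C1 + c^2)
 v(c) = sqrt(C1 + c^2)


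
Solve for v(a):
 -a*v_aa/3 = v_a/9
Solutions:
 v(a) = C1 + C2*a^(2/3)


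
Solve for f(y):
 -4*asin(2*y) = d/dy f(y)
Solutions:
 f(y) = C1 - 4*y*asin(2*y) - 2*sqrt(1 - 4*y^2)


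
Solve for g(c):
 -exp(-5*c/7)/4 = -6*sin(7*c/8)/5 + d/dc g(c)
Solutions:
 g(c) = C1 - 48*cos(7*c/8)/35 + 7*exp(-5*c/7)/20


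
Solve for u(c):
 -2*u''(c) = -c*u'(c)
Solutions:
 u(c) = C1 + C2*erfi(c/2)


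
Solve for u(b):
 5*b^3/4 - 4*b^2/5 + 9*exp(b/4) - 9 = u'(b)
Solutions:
 u(b) = C1 + 5*b^4/16 - 4*b^3/15 - 9*b + 36*exp(b/4)


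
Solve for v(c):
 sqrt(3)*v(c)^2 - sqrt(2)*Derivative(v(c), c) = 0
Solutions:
 v(c) = -2/(C1 + sqrt(6)*c)


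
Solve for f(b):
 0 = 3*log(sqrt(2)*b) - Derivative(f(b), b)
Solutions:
 f(b) = C1 + 3*b*log(b) - 3*b + 3*b*log(2)/2


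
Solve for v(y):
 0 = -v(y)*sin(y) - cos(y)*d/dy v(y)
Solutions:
 v(y) = C1*cos(y)


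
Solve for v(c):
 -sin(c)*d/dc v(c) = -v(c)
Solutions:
 v(c) = C1*sqrt(cos(c) - 1)/sqrt(cos(c) + 1)


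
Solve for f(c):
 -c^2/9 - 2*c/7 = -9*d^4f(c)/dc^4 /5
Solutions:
 f(c) = C1 + C2*c + C3*c^2 + C4*c^3 + c^6/5832 + c^5/756


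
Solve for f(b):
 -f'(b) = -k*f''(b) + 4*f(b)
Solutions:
 f(b) = C1*exp(b*(1 - sqrt(16*k + 1))/(2*k)) + C2*exp(b*(sqrt(16*k + 1) + 1)/(2*k))


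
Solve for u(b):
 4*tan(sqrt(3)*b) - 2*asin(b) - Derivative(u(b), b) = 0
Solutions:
 u(b) = C1 - 2*b*asin(b) - 2*sqrt(1 - b^2) - 4*sqrt(3)*log(cos(sqrt(3)*b))/3


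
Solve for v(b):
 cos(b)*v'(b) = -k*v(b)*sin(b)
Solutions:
 v(b) = C1*exp(k*log(cos(b)))


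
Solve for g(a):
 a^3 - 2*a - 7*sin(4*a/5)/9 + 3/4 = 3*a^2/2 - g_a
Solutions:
 g(a) = C1 - a^4/4 + a^3/2 + a^2 - 3*a/4 - 35*cos(4*a/5)/36


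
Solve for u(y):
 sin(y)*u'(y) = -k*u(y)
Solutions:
 u(y) = C1*exp(k*(-log(cos(y) - 1) + log(cos(y) + 1))/2)


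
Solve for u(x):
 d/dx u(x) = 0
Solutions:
 u(x) = C1


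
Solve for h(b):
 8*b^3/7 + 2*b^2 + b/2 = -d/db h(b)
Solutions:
 h(b) = C1 - 2*b^4/7 - 2*b^3/3 - b^2/4


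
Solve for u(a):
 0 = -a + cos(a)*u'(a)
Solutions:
 u(a) = C1 + Integral(a/cos(a), a)


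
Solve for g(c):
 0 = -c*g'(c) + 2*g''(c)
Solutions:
 g(c) = C1 + C2*erfi(c/2)


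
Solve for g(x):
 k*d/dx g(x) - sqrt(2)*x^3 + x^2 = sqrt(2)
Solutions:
 g(x) = C1 + sqrt(2)*x^4/(4*k) - x^3/(3*k) + sqrt(2)*x/k


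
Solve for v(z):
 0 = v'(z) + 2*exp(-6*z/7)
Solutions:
 v(z) = C1 + 7*exp(-6*z/7)/3


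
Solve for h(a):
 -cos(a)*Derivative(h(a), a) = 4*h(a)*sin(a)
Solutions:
 h(a) = C1*cos(a)^4


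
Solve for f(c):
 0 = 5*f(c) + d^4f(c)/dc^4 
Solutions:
 f(c) = (C1*sin(sqrt(2)*5^(1/4)*c/2) + C2*cos(sqrt(2)*5^(1/4)*c/2))*exp(-sqrt(2)*5^(1/4)*c/2) + (C3*sin(sqrt(2)*5^(1/4)*c/2) + C4*cos(sqrt(2)*5^(1/4)*c/2))*exp(sqrt(2)*5^(1/4)*c/2)


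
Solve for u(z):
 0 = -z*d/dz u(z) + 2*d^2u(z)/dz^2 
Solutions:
 u(z) = C1 + C2*erfi(z/2)


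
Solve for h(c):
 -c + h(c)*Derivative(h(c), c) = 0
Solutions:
 h(c) = -sqrt(C1 + c^2)
 h(c) = sqrt(C1 + c^2)


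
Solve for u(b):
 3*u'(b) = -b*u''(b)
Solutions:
 u(b) = C1 + C2/b^2


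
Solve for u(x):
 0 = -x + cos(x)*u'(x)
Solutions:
 u(x) = C1 + Integral(x/cos(x), x)


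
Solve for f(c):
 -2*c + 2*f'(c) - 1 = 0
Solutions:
 f(c) = C1 + c^2/2 + c/2


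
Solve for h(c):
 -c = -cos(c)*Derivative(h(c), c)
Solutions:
 h(c) = C1 + Integral(c/cos(c), c)


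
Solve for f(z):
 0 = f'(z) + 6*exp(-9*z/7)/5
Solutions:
 f(z) = C1 + 14*exp(-9*z/7)/15


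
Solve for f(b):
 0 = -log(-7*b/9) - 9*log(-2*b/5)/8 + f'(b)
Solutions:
 f(b) = C1 + 17*b*log(-b)/8 + b*(-2*log(15) - 17/8 + log(2)/8 + 7*log(5)/8 + log(14))


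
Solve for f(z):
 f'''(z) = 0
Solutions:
 f(z) = C1 + C2*z + C3*z^2


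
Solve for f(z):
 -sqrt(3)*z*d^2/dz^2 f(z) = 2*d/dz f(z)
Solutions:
 f(z) = C1 + C2*z^(1 - 2*sqrt(3)/3)


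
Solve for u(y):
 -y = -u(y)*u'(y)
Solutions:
 u(y) = -sqrt(C1 + y^2)
 u(y) = sqrt(C1 + y^2)


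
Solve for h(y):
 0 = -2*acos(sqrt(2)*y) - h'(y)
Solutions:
 h(y) = C1 - 2*y*acos(sqrt(2)*y) + sqrt(2)*sqrt(1 - 2*y^2)


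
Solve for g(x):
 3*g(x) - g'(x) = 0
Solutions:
 g(x) = C1*exp(3*x)


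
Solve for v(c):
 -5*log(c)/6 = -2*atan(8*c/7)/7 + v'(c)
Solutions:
 v(c) = C1 - 5*c*log(c)/6 + 2*c*atan(8*c/7)/7 + 5*c/6 - log(64*c^2 + 49)/8


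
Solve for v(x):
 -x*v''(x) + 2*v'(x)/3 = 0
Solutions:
 v(x) = C1 + C2*x^(5/3)


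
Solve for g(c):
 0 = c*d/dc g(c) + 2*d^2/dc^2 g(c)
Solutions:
 g(c) = C1 + C2*erf(c/2)


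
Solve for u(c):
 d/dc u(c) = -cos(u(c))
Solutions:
 u(c) = pi - asin((C1 + exp(2*c))/(C1 - exp(2*c)))
 u(c) = asin((C1 + exp(2*c))/(C1 - exp(2*c)))


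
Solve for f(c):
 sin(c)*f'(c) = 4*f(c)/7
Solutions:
 f(c) = C1*(cos(c) - 1)^(2/7)/(cos(c) + 1)^(2/7)


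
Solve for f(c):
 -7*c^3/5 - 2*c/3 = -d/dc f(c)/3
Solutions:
 f(c) = C1 + 21*c^4/20 + c^2


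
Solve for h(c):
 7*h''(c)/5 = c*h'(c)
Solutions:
 h(c) = C1 + C2*erfi(sqrt(70)*c/14)


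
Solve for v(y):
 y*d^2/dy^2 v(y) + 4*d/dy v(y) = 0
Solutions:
 v(y) = C1 + C2/y^3


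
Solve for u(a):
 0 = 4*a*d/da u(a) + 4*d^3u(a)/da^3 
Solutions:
 u(a) = C1 + Integral(C2*airyai(-a) + C3*airybi(-a), a)


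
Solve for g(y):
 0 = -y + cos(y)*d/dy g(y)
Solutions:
 g(y) = C1 + Integral(y/cos(y), y)


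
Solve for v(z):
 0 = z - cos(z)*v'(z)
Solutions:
 v(z) = C1 + Integral(z/cos(z), z)


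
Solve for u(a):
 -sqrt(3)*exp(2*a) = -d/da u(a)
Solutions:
 u(a) = C1 + sqrt(3)*exp(2*a)/2


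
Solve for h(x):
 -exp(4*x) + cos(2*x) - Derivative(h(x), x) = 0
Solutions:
 h(x) = C1 - exp(4*x)/4 + sin(2*x)/2


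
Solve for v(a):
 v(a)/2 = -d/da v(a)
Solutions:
 v(a) = C1*exp(-a/2)


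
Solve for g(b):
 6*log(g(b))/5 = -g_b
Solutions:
 li(g(b)) = C1 - 6*b/5


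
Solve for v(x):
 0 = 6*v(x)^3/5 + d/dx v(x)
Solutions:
 v(x) = -sqrt(10)*sqrt(-1/(C1 - 6*x))/2
 v(x) = sqrt(10)*sqrt(-1/(C1 - 6*x))/2


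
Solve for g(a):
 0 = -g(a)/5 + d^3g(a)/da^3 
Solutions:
 g(a) = C3*exp(5^(2/3)*a/5) + (C1*sin(sqrt(3)*5^(2/3)*a/10) + C2*cos(sqrt(3)*5^(2/3)*a/10))*exp(-5^(2/3)*a/10)


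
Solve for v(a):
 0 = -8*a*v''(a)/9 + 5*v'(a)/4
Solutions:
 v(a) = C1 + C2*a^(77/32)


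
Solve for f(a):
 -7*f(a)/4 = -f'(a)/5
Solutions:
 f(a) = C1*exp(35*a/4)


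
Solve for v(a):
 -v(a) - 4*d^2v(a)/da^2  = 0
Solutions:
 v(a) = C1*sin(a/2) + C2*cos(a/2)


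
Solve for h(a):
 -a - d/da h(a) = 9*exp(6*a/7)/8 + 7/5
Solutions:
 h(a) = C1 - a^2/2 - 7*a/5 - 21*exp(6*a/7)/16


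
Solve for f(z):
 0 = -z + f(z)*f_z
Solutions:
 f(z) = -sqrt(C1 + z^2)
 f(z) = sqrt(C1 + z^2)


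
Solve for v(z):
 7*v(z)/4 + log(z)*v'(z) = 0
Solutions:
 v(z) = C1*exp(-7*li(z)/4)


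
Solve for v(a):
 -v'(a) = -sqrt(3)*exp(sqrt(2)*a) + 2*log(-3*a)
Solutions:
 v(a) = C1 - 2*a*log(-a) + 2*a*(1 - log(3)) + sqrt(6)*exp(sqrt(2)*a)/2


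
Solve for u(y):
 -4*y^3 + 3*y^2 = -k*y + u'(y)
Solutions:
 u(y) = C1 + k*y^2/2 - y^4 + y^3


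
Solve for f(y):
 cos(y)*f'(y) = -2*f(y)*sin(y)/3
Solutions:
 f(y) = C1*cos(y)^(2/3)


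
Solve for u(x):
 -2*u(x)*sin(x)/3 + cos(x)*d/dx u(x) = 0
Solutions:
 u(x) = C1/cos(x)^(2/3)


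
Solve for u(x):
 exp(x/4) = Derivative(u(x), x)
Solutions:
 u(x) = C1 + 4*exp(x/4)


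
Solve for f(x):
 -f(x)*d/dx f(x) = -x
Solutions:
 f(x) = -sqrt(C1 + x^2)
 f(x) = sqrt(C1 + x^2)


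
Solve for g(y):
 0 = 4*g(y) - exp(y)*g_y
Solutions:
 g(y) = C1*exp(-4*exp(-y))


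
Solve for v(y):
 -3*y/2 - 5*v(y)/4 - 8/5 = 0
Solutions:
 v(y) = -6*y/5 - 32/25


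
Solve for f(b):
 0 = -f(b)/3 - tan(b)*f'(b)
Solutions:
 f(b) = C1/sin(b)^(1/3)


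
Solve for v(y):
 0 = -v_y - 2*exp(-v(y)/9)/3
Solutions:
 v(y) = 9*log(C1 - 2*y/27)


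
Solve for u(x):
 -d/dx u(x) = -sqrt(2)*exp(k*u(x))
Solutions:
 u(x) = Piecewise((log(-1/(C1*k + sqrt(2)*k*x))/k, Ne(k, 0)), (nan, True))
 u(x) = Piecewise((C1 + sqrt(2)*x, Eq(k, 0)), (nan, True))


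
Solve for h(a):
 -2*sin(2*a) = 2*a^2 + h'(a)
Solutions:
 h(a) = C1 - 2*a^3/3 + cos(2*a)


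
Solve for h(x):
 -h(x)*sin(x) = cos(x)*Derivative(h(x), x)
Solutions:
 h(x) = C1*cos(x)


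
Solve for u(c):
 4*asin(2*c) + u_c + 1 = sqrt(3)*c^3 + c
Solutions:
 u(c) = C1 + sqrt(3)*c^4/4 + c^2/2 - 4*c*asin(2*c) - c - 2*sqrt(1 - 4*c^2)


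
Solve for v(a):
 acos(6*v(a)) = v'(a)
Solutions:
 Integral(1/acos(6*_y), (_y, v(a))) = C1 + a


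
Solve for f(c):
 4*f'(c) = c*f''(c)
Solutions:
 f(c) = C1 + C2*c^5


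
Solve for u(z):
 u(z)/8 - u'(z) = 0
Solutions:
 u(z) = C1*exp(z/8)


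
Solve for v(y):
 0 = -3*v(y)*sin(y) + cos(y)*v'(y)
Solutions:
 v(y) = C1/cos(y)^3


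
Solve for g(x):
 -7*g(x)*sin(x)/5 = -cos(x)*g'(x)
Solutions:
 g(x) = C1/cos(x)^(7/5)


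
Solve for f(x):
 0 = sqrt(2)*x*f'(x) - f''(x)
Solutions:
 f(x) = C1 + C2*erfi(2^(3/4)*x/2)


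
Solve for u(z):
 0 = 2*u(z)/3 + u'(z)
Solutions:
 u(z) = C1*exp(-2*z/3)


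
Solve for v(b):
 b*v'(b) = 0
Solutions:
 v(b) = C1


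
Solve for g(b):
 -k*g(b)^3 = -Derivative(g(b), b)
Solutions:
 g(b) = -sqrt(2)*sqrt(-1/(C1 + b*k))/2
 g(b) = sqrt(2)*sqrt(-1/(C1 + b*k))/2


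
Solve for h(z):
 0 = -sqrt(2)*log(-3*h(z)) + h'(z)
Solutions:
 -sqrt(2)*Integral(1/(log(-_y) + log(3)), (_y, h(z)))/2 = C1 - z


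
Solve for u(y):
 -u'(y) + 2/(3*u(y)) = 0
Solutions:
 u(y) = -sqrt(C1 + 12*y)/3
 u(y) = sqrt(C1 + 12*y)/3


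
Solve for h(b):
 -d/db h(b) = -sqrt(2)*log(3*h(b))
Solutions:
 -sqrt(2)*Integral(1/(log(_y) + log(3)), (_y, h(b)))/2 = C1 - b


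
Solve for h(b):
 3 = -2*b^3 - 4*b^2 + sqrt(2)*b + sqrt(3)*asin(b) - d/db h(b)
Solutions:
 h(b) = C1 - b^4/2 - 4*b^3/3 + sqrt(2)*b^2/2 - 3*b + sqrt(3)*(b*asin(b) + sqrt(1 - b^2))


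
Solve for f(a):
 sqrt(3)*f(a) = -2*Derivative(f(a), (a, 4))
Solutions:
 f(a) = (C1*sin(2^(1/4)*3^(1/8)*a/2) + C2*cos(2^(1/4)*3^(1/8)*a/2))*exp(-2^(1/4)*3^(1/8)*a/2) + (C3*sin(2^(1/4)*3^(1/8)*a/2) + C4*cos(2^(1/4)*3^(1/8)*a/2))*exp(2^(1/4)*3^(1/8)*a/2)


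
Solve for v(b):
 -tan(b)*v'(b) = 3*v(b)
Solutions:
 v(b) = C1/sin(b)^3


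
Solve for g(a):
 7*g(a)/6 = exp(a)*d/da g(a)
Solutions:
 g(a) = C1*exp(-7*exp(-a)/6)


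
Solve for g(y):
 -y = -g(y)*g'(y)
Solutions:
 g(y) = -sqrt(C1 + y^2)
 g(y) = sqrt(C1 + y^2)


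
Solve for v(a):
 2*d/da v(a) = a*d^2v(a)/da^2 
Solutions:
 v(a) = C1 + C2*a^3


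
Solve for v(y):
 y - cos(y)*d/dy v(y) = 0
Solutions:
 v(y) = C1 + Integral(y/cos(y), y)


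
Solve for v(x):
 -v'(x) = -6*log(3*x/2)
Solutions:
 v(x) = C1 + 6*x*log(x) - 6*x + x*log(729/64)


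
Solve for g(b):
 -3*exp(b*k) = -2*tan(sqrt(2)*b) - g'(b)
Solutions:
 g(b) = C1 + 3*Piecewise((exp(b*k)/k, Ne(k, 0)), (b, True)) + sqrt(2)*log(cos(sqrt(2)*b))


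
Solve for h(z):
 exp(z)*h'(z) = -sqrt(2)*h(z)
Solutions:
 h(z) = C1*exp(sqrt(2)*exp(-z))


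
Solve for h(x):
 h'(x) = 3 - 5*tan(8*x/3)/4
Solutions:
 h(x) = C1 + 3*x + 15*log(cos(8*x/3))/32


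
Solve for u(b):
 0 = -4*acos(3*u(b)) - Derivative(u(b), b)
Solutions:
 Integral(1/acos(3*_y), (_y, u(b))) = C1 - 4*b


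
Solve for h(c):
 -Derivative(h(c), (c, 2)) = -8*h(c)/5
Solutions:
 h(c) = C1*exp(-2*sqrt(10)*c/5) + C2*exp(2*sqrt(10)*c/5)


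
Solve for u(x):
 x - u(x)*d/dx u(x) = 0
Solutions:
 u(x) = -sqrt(C1 + x^2)
 u(x) = sqrt(C1 + x^2)


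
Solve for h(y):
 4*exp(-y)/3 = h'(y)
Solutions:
 h(y) = C1 - 4*exp(-y)/3


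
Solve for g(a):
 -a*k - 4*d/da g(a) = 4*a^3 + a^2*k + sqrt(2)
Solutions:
 g(a) = C1 - a^4/4 - a^3*k/12 - a^2*k/8 - sqrt(2)*a/4


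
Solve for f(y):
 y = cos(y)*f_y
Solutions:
 f(y) = C1 + Integral(y/cos(y), y)


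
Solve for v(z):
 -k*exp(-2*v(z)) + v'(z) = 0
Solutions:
 v(z) = log(-sqrt(C1 + 2*k*z))
 v(z) = log(C1 + 2*k*z)/2


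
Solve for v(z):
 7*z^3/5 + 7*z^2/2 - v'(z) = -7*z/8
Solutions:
 v(z) = C1 + 7*z^4/20 + 7*z^3/6 + 7*z^2/16


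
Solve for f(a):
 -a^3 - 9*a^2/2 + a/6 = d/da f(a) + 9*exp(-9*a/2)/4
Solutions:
 f(a) = C1 - a^4/4 - 3*a^3/2 + a^2/12 + exp(-9*a/2)/2


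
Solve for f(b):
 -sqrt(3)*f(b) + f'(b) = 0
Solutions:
 f(b) = C1*exp(sqrt(3)*b)


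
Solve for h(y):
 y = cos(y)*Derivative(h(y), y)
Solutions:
 h(y) = C1 + Integral(y/cos(y), y)


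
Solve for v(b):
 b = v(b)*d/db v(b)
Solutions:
 v(b) = -sqrt(C1 + b^2)
 v(b) = sqrt(C1 + b^2)


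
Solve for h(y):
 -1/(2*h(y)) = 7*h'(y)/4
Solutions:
 h(y) = -sqrt(C1 - 28*y)/7
 h(y) = sqrt(C1 - 28*y)/7


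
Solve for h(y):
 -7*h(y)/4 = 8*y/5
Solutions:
 h(y) = -32*y/35


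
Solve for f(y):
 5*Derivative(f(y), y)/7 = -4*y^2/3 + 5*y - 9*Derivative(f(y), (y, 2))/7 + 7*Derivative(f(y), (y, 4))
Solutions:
 f(y) = C1 + C2*exp(-2^(1/3)*y*(6/(sqrt(1117) + 35)^(1/3) + 2^(1/3)*(sqrt(1117) + 35)^(1/3))/28)*sin(2^(1/3)*sqrt(3)*y*(-2^(1/3)*(sqrt(1117) + 35)^(1/3) + 6/(sqrt(1117) + 35)^(1/3))/28) + C3*exp(-2^(1/3)*y*(6/(sqrt(1117) + 35)^(1/3) + 2^(1/3)*(sqrt(1117) + 35)^(1/3))/28)*cos(2^(1/3)*sqrt(3)*y*(-2^(1/3)*(sqrt(1117) + 35)^(1/3) + 6/(sqrt(1117) + 35)^(1/3))/28) + C4*exp(2^(1/3)*y*(6/(sqrt(1117) + 35)^(1/3) + 2^(1/3)*(sqrt(1117) + 35)^(1/3))/14) - 28*y^3/45 + 343*y^2/50 - 3087*y/125


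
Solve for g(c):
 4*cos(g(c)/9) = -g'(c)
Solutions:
 4*c - 9*log(sin(g(c)/9) - 1)/2 + 9*log(sin(g(c)/9) + 1)/2 = C1


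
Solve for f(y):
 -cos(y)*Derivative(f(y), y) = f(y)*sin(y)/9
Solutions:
 f(y) = C1*cos(y)^(1/9)


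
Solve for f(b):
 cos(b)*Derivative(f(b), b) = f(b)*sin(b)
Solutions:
 f(b) = C1/cos(b)


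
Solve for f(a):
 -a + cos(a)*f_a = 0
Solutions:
 f(a) = C1 + Integral(a/cos(a), a)


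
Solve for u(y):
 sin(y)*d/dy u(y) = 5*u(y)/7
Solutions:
 u(y) = C1*(cos(y) - 1)^(5/14)/(cos(y) + 1)^(5/14)


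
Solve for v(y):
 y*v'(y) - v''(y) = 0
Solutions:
 v(y) = C1 + C2*erfi(sqrt(2)*y/2)


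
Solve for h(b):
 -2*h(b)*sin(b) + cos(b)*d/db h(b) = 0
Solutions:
 h(b) = C1/cos(b)^2


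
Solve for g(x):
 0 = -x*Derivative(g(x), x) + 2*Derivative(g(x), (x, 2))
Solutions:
 g(x) = C1 + C2*erfi(x/2)


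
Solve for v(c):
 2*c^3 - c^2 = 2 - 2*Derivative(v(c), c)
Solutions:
 v(c) = C1 - c^4/4 + c^3/6 + c


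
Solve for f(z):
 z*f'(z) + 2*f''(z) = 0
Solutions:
 f(z) = C1 + C2*erf(z/2)


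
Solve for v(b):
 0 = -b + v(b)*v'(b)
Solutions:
 v(b) = -sqrt(C1 + b^2)
 v(b) = sqrt(C1 + b^2)


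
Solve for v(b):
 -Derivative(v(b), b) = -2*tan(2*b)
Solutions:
 v(b) = C1 - log(cos(2*b))


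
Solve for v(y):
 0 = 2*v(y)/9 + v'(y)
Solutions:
 v(y) = C1*exp(-2*y/9)


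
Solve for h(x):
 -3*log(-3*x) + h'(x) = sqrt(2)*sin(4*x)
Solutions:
 h(x) = C1 + 3*x*log(-x) - 3*x + 3*x*log(3) - sqrt(2)*cos(4*x)/4


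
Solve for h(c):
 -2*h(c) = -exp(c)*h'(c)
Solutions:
 h(c) = C1*exp(-2*exp(-c))


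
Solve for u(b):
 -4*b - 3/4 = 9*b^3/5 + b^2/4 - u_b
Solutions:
 u(b) = C1 + 9*b^4/20 + b^3/12 + 2*b^2 + 3*b/4


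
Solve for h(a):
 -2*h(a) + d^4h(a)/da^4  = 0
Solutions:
 h(a) = C1*exp(-2^(1/4)*a) + C2*exp(2^(1/4)*a) + C3*sin(2^(1/4)*a) + C4*cos(2^(1/4)*a)


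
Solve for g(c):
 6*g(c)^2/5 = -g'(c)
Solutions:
 g(c) = 5/(C1 + 6*c)


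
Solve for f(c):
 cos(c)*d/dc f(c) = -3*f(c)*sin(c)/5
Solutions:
 f(c) = C1*cos(c)^(3/5)


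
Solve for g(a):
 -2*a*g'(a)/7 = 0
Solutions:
 g(a) = C1


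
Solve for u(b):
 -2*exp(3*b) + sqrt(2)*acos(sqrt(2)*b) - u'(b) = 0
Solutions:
 u(b) = C1 + sqrt(2)*(b*acos(sqrt(2)*b) - sqrt(2)*sqrt(1 - 2*b^2)/2) - 2*exp(3*b)/3


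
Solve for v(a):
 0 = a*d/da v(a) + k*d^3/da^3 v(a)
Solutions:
 v(a) = C1 + Integral(C2*airyai(a*(-1/k)^(1/3)) + C3*airybi(a*(-1/k)^(1/3)), a)


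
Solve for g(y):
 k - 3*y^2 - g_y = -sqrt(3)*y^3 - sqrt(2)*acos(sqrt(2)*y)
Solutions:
 g(y) = C1 + k*y + sqrt(3)*y^4/4 - y^3 + sqrt(2)*(y*acos(sqrt(2)*y) - sqrt(2)*sqrt(1 - 2*y^2)/2)


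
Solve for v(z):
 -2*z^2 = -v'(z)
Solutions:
 v(z) = C1 + 2*z^3/3


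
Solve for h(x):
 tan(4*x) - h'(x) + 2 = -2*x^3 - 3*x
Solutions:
 h(x) = C1 + x^4/2 + 3*x^2/2 + 2*x - log(cos(4*x))/4


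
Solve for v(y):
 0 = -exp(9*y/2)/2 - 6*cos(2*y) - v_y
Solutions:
 v(y) = C1 - exp(9*y/2)/9 - 3*sin(2*y)


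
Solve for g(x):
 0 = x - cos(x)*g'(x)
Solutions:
 g(x) = C1 + Integral(x/cos(x), x)


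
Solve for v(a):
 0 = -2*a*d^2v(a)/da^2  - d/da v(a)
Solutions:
 v(a) = C1 + C2*sqrt(a)


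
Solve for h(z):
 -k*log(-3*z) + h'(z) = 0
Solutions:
 h(z) = C1 + k*z*log(-z) + k*z*(-1 + log(3))


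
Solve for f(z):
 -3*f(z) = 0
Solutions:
 f(z) = 0


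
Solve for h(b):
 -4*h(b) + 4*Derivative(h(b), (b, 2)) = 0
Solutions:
 h(b) = C1*exp(-b) + C2*exp(b)


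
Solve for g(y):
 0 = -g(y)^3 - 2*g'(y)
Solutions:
 g(y) = -sqrt(-1/(C1 - y))
 g(y) = sqrt(-1/(C1 - y))


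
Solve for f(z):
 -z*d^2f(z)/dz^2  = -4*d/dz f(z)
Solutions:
 f(z) = C1 + C2*z^5


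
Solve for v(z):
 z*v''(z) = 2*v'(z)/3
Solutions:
 v(z) = C1 + C2*z^(5/3)


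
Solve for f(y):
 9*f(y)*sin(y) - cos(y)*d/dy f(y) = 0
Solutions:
 f(y) = C1/cos(y)^9


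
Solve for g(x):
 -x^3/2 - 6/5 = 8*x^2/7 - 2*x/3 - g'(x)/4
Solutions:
 g(x) = C1 + x^4/2 + 32*x^3/21 - 4*x^2/3 + 24*x/5


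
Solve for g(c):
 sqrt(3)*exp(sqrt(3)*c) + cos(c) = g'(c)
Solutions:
 g(c) = C1 + exp(sqrt(3)*c) + sin(c)


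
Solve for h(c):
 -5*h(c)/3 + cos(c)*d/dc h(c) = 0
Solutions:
 h(c) = C1*(sin(c) + 1)^(5/6)/(sin(c) - 1)^(5/6)


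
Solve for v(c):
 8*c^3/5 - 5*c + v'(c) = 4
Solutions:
 v(c) = C1 - 2*c^4/5 + 5*c^2/2 + 4*c


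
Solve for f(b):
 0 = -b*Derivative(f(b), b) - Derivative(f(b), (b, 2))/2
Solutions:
 f(b) = C1 + C2*erf(b)


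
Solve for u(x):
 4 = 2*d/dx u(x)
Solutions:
 u(x) = C1 + 2*x


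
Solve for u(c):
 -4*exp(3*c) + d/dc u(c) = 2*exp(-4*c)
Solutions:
 u(c) = C1 + 4*exp(3*c)/3 - exp(-4*c)/2


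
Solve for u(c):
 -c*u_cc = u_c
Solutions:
 u(c) = C1 + C2*log(c)


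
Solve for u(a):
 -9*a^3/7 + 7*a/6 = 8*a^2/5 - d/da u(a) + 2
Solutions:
 u(a) = C1 + 9*a^4/28 + 8*a^3/15 - 7*a^2/12 + 2*a


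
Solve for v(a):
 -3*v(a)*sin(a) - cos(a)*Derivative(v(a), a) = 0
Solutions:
 v(a) = C1*cos(a)^3


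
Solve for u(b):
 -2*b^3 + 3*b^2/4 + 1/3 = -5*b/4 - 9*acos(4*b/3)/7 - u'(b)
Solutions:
 u(b) = C1 + b^4/2 - b^3/4 - 5*b^2/8 - 9*b*acos(4*b/3)/7 - b/3 + 9*sqrt(9 - 16*b^2)/28


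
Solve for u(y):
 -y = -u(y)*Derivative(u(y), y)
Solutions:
 u(y) = -sqrt(C1 + y^2)
 u(y) = sqrt(C1 + y^2)


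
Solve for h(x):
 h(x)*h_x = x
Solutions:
 h(x) = -sqrt(C1 + x^2)
 h(x) = sqrt(C1 + x^2)


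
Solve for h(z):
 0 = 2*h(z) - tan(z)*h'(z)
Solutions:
 h(z) = C1*sin(z)^2


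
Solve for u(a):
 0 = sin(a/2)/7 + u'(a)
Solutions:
 u(a) = C1 + 2*cos(a/2)/7


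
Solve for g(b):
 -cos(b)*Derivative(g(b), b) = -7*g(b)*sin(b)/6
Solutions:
 g(b) = C1/cos(b)^(7/6)


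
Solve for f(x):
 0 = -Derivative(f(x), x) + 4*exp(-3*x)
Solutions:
 f(x) = C1 - 4*exp(-3*x)/3


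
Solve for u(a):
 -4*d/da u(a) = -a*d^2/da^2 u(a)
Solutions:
 u(a) = C1 + C2*a^5


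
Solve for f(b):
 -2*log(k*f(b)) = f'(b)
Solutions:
 li(k*f(b))/k = C1 - 2*b


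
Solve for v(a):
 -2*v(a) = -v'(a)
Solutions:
 v(a) = C1*exp(2*a)


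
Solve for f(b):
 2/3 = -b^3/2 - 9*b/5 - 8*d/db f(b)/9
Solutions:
 f(b) = C1 - 9*b^4/64 - 81*b^2/80 - 3*b/4


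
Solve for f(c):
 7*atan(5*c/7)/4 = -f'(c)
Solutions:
 f(c) = C1 - 7*c*atan(5*c/7)/4 + 49*log(25*c^2 + 49)/40


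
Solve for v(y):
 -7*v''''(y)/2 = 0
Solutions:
 v(y) = C1 + C2*y + C3*y^2 + C4*y^3


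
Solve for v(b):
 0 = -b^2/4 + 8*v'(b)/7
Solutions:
 v(b) = C1 + 7*b^3/96


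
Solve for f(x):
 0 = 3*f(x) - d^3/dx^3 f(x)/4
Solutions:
 f(x) = C3*exp(12^(1/3)*x) + (C1*sin(2^(2/3)*3^(5/6)*x/2) + C2*cos(2^(2/3)*3^(5/6)*x/2))*exp(-12^(1/3)*x/2)


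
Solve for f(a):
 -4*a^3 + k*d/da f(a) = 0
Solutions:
 f(a) = C1 + a^4/k


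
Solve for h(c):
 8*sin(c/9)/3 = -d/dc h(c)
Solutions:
 h(c) = C1 + 24*cos(c/9)


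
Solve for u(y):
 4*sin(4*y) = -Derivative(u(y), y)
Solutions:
 u(y) = C1 + cos(4*y)


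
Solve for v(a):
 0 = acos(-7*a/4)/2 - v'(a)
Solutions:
 v(a) = C1 + a*acos(-7*a/4)/2 + sqrt(16 - 49*a^2)/14


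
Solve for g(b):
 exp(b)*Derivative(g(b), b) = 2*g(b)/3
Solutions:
 g(b) = C1*exp(-2*exp(-b)/3)


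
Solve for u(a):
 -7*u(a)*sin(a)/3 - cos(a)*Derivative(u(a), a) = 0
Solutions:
 u(a) = C1*cos(a)^(7/3)


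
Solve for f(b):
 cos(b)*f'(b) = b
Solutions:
 f(b) = C1 + Integral(b/cos(b), b)


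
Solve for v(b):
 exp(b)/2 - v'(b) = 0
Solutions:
 v(b) = C1 + exp(b)/2


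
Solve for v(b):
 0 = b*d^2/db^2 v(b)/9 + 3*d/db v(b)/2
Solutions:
 v(b) = C1 + C2/b^(25/2)


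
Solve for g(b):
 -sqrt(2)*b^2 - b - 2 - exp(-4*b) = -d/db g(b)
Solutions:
 g(b) = C1 + sqrt(2)*b^3/3 + b^2/2 + 2*b - exp(-4*b)/4


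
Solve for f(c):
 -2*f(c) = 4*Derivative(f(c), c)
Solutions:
 f(c) = C1*exp(-c/2)


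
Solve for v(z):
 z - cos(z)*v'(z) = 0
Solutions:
 v(z) = C1 + Integral(z/cos(z), z)


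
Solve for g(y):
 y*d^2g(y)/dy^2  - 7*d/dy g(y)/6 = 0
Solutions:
 g(y) = C1 + C2*y^(13/6)


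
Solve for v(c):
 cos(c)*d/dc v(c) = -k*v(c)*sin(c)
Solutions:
 v(c) = C1*exp(k*log(cos(c)))


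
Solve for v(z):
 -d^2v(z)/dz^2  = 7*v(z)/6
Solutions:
 v(z) = C1*sin(sqrt(42)*z/6) + C2*cos(sqrt(42)*z/6)


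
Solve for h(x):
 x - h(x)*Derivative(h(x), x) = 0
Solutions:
 h(x) = -sqrt(C1 + x^2)
 h(x) = sqrt(C1 + x^2)


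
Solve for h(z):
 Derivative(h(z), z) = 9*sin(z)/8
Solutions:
 h(z) = C1 - 9*cos(z)/8


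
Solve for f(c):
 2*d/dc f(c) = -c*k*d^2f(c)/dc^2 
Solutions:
 f(c) = C1 + c^(((re(k) - 2)*re(k) + im(k)^2)/(re(k)^2 + im(k)^2))*(C2*sin(2*log(c)*Abs(im(k))/(re(k)^2 + im(k)^2)) + C3*cos(2*log(c)*im(k)/(re(k)^2 + im(k)^2)))


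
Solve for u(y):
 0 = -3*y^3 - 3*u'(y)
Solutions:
 u(y) = C1 - y^4/4


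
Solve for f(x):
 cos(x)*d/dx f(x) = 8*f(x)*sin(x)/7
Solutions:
 f(x) = C1/cos(x)^(8/7)


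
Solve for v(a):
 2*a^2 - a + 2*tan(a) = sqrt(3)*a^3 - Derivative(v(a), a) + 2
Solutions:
 v(a) = C1 + sqrt(3)*a^4/4 - 2*a^3/3 + a^2/2 + 2*a + 2*log(cos(a))


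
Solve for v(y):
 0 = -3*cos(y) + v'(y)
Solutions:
 v(y) = C1 + 3*sin(y)


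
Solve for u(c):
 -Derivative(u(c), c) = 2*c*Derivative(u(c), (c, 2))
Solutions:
 u(c) = C1 + C2*sqrt(c)


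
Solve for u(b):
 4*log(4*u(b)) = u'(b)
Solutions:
 -Integral(1/(log(_y) + 2*log(2)), (_y, u(b)))/4 = C1 - b


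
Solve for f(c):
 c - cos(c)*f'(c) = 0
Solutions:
 f(c) = C1 + Integral(c/cos(c), c)


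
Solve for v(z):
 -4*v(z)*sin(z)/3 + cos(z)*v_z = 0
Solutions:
 v(z) = C1/cos(z)^(4/3)


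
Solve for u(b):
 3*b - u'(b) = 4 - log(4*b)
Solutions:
 u(b) = C1 + 3*b^2/2 + b*log(b) - 5*b + b*log(4)


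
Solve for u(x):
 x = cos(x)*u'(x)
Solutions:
 u(x) = C1 + Integral(x/cos(x), x)


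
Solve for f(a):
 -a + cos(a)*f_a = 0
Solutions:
 f(a) = C1 + Integral(a/cos(a), a)


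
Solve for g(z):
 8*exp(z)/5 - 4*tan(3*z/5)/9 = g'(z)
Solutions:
 g(z) = C1 + 8*exp(z)/5 + 20*log(cos(3*z/5))/27


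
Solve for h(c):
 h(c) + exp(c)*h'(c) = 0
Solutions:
 h(c) = C1*exp(exp(-c))


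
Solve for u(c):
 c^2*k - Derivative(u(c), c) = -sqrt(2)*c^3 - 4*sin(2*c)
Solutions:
 u(c) = C1 + sqrt(2)*c^4/4 + c^3*k/3 - 2*cos(2*c)


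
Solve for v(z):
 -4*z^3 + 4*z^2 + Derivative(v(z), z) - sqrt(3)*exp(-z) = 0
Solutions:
 v(z) = C1 + z^4 - 4*z^3/3 - sqrt(3)*exp(-z)


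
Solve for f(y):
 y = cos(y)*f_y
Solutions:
 f(y) = C1 + Integral(y/cos(y), y)


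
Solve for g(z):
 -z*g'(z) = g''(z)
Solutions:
 g(z) = C1 + C2*erf(sqrt(2)*z/2)


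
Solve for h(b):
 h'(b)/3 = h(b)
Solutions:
 h(b) = C1*exp(3*b)


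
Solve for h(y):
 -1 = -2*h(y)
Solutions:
 h(y) = 1/2


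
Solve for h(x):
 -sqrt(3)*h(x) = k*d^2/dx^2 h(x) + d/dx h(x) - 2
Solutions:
 h(x) = C1*exp(x*(sqrt(-4*sqrt(3)*k + 1) - 1)/(2*k)) + C2*exp(-x*(sqrt(-4*sqrt(3)*k + 1) + 1)/(2*k)) + 2*sqrt(3)/3


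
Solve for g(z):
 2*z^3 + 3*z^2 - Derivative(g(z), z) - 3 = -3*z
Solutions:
 g(z) = C1 + z^4/2 + z^3 + 3*z^2/2 - 3*z


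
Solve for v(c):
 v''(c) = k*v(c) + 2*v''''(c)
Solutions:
 v(c) = C1*exp(-c*sqrt(1 - sqrt(1 - 8*k))/2) + C2*exp(c*sqrt(1 - sqrt(1 - 8*k))/2) + C3*exp(-c*sqrt(sqrt(1 - 8*k) + 1)/2) + C4*exp(c*sqrt(sqrt(1 - 8*k) + 1)/2)


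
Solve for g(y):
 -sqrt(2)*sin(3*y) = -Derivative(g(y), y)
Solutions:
 g(y) = C1 - sqrt(2)*cos(3*y)/3


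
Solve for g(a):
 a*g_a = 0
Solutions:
 g(a) = C1


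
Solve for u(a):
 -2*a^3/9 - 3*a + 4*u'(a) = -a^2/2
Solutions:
 u(a) = C1 + a^4/72 - a^3/24 + 3*a^2/8


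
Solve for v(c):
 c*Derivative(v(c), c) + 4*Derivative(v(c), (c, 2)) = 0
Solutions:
 v(c) = C1 + C2*erf(sqrt(2)*c/4)


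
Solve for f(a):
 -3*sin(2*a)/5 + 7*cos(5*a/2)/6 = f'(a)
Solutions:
 f(a) = C1 + 7*sin(5*a/2)/15 + 3*cos(2*a)/10


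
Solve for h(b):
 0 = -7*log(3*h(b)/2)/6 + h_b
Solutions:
 6*Integral(1/(-log(_y) - log(3) + log(2)), (_y, h(b)))/7 = C1 - b


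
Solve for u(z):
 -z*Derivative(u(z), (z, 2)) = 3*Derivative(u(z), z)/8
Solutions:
 u(z) = C1 + C2*z^(5/8)


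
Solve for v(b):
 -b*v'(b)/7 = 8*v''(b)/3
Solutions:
 v(b) = C1 + C2*erf(sqrt(21)*b/28)


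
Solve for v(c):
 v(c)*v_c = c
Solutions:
 v(c) = -sqrt(C1 + c^2)
 v(c) = sqrt(C1 + c^2)


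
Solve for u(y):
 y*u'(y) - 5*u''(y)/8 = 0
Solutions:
 u(y) = C1 + C2*erfi(2*sqrt(5)*y/5)


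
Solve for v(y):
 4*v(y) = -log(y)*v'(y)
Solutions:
 v(y) = C1*exp(-4*li(y))


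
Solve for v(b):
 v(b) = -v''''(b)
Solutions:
 v(b) = (C1*sin(sqrt(2)*b/2) + C2*cos(sqrt(2)*b/2))*exp(-sqrt(2)*b/2) + (C3*sin(sqrt(2)*b/2) + C4*cos(sqrt(2)*b/2))*exp(sqrt(2)*b/2)


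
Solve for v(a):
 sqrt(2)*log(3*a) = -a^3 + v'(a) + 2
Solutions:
 v(a) = C1 + a^4/4 + sqrt(2)*a*log(a) - 2*a - sqrt(2)*a + sqrt(2)*a*log(3)


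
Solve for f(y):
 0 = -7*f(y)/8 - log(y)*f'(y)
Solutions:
 f(y) = C1*exp(-7*li(y)/8)


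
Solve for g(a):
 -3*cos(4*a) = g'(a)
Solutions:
 g(a) = C1 - 3*sin(4*a)/4


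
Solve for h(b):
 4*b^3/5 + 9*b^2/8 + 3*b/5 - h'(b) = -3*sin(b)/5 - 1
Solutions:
 h(b) = C1 + b^4/5 + 3*b^3/8 + 3*b^2/10 + b - 3*cos(b)/5


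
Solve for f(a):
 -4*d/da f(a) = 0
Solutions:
 f(a) = C1


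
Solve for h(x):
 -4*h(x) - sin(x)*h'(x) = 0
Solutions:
 h(x) = C1*(cos(x)^2 + 2*cos(x) + 1)/(cos(x)^2 - 2*cos(x) + 1)


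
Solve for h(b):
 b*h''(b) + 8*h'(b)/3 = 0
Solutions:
 h(b) = C1 + C2/b^(5/3)


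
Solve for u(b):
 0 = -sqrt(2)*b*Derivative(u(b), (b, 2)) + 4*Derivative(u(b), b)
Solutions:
 u(b) = C1 + C2*b^(1 + 2*sqrt(2))


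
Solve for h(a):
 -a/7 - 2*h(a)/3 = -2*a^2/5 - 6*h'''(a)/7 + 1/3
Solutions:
 h(a) = C3*exp(21^(1/3)*a/3) + 3*a^2/5 - 3*a/14 + (C1*sin(3^(5/6)*7^(1/3)*a/6) + C2*cos(3^(5/6)*7^(1/3)*a/6))*exp(-21^(1/3)*a/6) - 1/2


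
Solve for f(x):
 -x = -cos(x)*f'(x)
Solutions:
 f(x) = C1 + Integral(x/cos(x), x)


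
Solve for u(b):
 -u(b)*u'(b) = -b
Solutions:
 u(b) = -sqrt(C1 + b^2)
 u(b) = sqrt(C1 + b^2)


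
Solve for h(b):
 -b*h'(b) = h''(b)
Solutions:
 h(b) = C1 + C2*erf(sqrt(2)*b/2)


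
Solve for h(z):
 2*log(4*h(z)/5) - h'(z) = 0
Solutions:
 -Integral(1/(log(_y) - log(5) + 2*log(2)), (_y, h(z)))/2 = C1 - z


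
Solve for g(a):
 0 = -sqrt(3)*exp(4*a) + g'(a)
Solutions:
 g(a) = C1 + sqrt(3)*exp(4*a)/4


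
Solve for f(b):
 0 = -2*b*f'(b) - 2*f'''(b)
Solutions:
 f(b) = C1 + Integral(C2*airyai(-b) + C3*airybi(-b), b)


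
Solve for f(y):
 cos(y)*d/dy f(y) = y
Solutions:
 f(y) = C1 + Integral(y/cos(y), y)


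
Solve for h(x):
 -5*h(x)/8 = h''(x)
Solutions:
 h(x) = C1*sin(sqrt(10)*x/4) + C2*cos(sqrt(10)*x/4)


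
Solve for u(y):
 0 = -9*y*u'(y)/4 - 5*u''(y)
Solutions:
 u(y) = C1 + C2*erf(3*sqrt(10)*y/20)


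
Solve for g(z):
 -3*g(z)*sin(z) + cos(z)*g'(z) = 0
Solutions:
 g(z) = C1/cos(z)^3


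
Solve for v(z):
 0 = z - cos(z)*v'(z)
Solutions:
 v(z) = C1 + Integral(z/cos(z), z)


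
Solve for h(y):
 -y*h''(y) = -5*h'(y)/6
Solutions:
 h(y) = C1 + C2*y^(11/6)


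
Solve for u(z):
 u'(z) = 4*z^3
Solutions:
 u(z) = C1 + z^4


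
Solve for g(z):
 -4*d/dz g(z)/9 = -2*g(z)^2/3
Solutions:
 g(z) = -2/(C1 + 3*z)


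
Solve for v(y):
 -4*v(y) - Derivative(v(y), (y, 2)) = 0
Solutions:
 v(y) = C1*sin(2*y) + C2*cos(2*y)


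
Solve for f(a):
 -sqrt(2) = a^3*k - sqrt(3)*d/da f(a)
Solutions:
 f(a) = C1 + sqrt(3)*a^4*k/12 + sqrt(6)*a/3


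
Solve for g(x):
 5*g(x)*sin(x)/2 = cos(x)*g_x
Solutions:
 g(x) = C1/cos(x)^(5/2)


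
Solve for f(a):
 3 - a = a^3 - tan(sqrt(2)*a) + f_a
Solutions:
 f(a) = C1 - a^4/4 - a^2/2 + 3*a - sqrt(2)*log(cos(sqrt(2)*a))/2


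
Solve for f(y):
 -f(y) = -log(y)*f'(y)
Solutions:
 f(y) = C1*exp(li(y))


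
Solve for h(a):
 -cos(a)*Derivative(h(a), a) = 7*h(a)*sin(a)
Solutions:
 h(a) = C1*cos(a)^7


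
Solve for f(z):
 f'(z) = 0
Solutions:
 f(z) = C1


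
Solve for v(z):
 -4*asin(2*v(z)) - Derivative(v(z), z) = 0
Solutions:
 Integral(1/asin(2*_y), (_y, v(z))) = C1 - 4*z


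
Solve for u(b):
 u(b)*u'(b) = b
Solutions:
 u(b) = -sqrt(C1 + b^2)
 u(b) = sqrt(C1 + b^2)


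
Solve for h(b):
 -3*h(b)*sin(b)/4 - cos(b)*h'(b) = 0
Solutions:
 h(b) = C1*cos(b)^(3/4)


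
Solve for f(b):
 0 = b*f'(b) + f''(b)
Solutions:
 f(b) = C1 + C2*erf(sqrt(2)*b/2)


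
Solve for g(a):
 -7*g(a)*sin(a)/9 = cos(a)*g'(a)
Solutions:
 g(a) = C1*cos(a)^(7/9)


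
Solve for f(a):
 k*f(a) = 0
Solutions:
 f(a) = 0


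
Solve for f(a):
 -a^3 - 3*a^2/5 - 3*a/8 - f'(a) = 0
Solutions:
 f(a) = C1 - a^4/4 - a^3/5 - 3*a^2/16


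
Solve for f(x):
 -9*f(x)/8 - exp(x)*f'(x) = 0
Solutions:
 f(x) = C1*exp(9*exp(-x)/8)


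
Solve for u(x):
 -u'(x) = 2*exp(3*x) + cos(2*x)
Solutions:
 u(x) = C1 - 2*exp(3*x)/3 - sin(2*x)/2


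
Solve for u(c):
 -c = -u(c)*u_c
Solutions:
 u(c) = -sqrt(C1 + c^2)
 u(c) = sqrt(C1 + c^2)


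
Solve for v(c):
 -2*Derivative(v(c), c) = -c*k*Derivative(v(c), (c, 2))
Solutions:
 v(c) = C1 + c^(((re(k) + 2)*re(k) + im(k)^2)/(re(k)^2 + im(k)^2))*(C2*sin(2*log(c)*Abs(im(k))/(re(k)^2 + im(k)^2)) + C3*cos(2*log(c)*im(k)/(re(k)^2 + im(k)^2)))


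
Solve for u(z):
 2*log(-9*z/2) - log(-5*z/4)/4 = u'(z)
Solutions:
 u(z) = C1 + 7*z*log(-z)/4 + z*(-log(20) - 7/4 + log(2)/2 + 3*log(5)/4 + 4*log(3))


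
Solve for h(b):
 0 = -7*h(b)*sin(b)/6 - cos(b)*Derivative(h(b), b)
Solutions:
 h(b) = C1*cos(b)^(7/6)


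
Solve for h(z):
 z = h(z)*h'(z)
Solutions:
 h(z) = -sqrt(C1 + z^2)
 h(z) = sqrt(C1 + z^2)


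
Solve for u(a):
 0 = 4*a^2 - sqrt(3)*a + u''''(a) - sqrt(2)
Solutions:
 u(a) = C1 + C2*a + C3*a^2 + C4*a^3 - a^6/90 + sqrt(3)*a^5/120 + sqrt(2)*a^4/24


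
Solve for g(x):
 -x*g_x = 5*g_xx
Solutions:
 g(x) = C1 + C2*erf(sqrt(10)*x/10)


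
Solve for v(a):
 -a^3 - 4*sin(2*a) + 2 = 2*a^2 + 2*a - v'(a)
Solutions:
 v(a) = C1 + a^4/4 + 2*a^3/3 + a^2 - 2*a - 2*cos(2*a)


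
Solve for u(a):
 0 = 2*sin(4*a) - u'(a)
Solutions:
 u(a) = C1 - cos(4*a)/2


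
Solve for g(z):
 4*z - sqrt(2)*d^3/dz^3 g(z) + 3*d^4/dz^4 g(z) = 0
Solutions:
 g(z) = C1 + C2*z + C3*z^2 + C4*exp(sqrt(2)*z/3) + sqrt(2)*z^4/12 + z^3


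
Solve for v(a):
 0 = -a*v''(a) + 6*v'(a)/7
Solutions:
 v(a) = C1 + C2*a^(13/7)


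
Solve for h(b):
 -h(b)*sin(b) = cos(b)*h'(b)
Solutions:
 h(b) = C1*cos(b)


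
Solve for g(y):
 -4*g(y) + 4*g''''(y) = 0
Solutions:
 g(y) = C1*exp(-y) + C2*exp(y) + C3*sin(y) + C4*cos(y)


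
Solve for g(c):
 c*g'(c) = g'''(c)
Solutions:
 g(c) = C1 + Integral(C2*airyai(c) + C3*airybi(c), c)


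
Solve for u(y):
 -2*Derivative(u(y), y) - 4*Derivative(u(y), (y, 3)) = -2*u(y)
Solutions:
 u(y) = C1*exp(6^(1/3)*y*(-(9 + sqrt(87))^(1/3) + 6^(1/3)/(9 + sqrt(87))^(1/3))/12)*sin(2^(1/3)*3^(1/6)*y*(3*2^(1/3)/(9 + sqrt(87))^(1/3) + 3^(2/3)*(9 + sqrt(87))^(1/3))/12) + C2*exp(6^(1/3)*y*(-(9 + sqrt(87))^(1/3) + 6^(1/3)/(9 + sqrt(87))^(1/3))/12)*cos(2^(1/3)*3^(1/6)*y*(3*2^(1/3)/(9 + sqrt(87))^(1/3) + 3^(2/3)*(9 + sqrt(87))^(1/3))/12) + C3*exp(-6^(1/3)*y*(-(9 + sqrt(87))^(1/3) + 6^(1/3)/(9 + sqrt(87))^(1/3))/6)


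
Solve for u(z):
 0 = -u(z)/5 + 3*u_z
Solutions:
 u(z) = C1*exp(z/15)


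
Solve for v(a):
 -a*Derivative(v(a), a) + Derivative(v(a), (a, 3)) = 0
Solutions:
 v(a) = C1 + Integral(C2*airyai(a) + C3*airybi(a), a)


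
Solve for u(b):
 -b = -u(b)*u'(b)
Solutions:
 u(b) = -sqrt(C1 + b^2)
 u(b) = sqrt(C1 + b^2)


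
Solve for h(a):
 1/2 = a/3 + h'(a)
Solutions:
 h(a) = C1 - a^2/6 + a/2


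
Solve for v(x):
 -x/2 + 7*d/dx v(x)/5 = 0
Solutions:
 v(x) = C1 + 5*x^2/28


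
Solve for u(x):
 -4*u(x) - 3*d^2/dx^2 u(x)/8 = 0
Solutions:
 u(x) = C1*sin(4*sqrt(6)*x/3) + C2*cos(4*sqrt(6)*x/3)


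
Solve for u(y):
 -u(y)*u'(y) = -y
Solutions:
 u(y) = -sqrt(C1 + y^2)
 u(y) = sqrt(C1 + y^2)


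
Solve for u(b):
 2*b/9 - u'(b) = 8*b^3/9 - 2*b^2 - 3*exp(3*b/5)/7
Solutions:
 u(b) = C1 - 2*b^4/9 + 2*b^3/3 + b^2/9 + 5*exp(3*b/5)/7


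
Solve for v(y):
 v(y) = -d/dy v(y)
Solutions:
 v(y) = C1*exp(-y)


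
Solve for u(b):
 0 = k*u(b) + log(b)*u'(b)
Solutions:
 u(b) = C1*exp(-k*li(b))


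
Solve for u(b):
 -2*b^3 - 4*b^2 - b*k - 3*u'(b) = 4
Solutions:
 u(b) = C1 - b^4/6 - 4*b^3/9 - b^2*k/6 - 4*b/3


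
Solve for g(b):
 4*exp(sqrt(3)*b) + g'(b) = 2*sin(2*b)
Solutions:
 g(b) = C1 - 4*sqrt(3)*exp(sqrt(3)*b)/3 - cos(2*b)


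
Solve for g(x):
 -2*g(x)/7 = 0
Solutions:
 g(x) = 0


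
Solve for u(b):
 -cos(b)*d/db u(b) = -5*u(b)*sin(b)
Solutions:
 u(b) = C1/cos(b)^5


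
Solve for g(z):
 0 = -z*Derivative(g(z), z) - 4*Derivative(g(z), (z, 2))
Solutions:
 g(z) = C1 + C2*erf(sqrt(2)*z/4)


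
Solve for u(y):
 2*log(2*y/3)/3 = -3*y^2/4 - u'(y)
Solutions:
 u(y) = C1 - y^3/4 - 2*y*log(y)/3 - 2*y*log(2)/3 + 2*y/3 + 2*y*log(3)/3


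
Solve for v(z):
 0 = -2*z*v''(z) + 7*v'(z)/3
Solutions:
 v(z) = C1 + C2*z^(13/6)


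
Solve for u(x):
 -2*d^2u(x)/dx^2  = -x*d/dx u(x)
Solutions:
 u(x) = C1 + C2*erfi(x/2)


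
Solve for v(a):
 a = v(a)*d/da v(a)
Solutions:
 v(a) = -sqrt(C1 + a^2)
 v(a) = sqrt(C1 + a^2)


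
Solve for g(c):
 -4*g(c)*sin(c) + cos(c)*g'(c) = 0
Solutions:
 g(c) = C1/cos(c)^4


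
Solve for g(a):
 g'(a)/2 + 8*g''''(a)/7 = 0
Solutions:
 g(a) = C1 + C4*exp(-2^(2/3)*7^(1/3)*a/4) + (C2*sin(2^(2/3)*sqrt(3)*7^(1/3)*a/8) + C3*cos(2^(2/3)*sqrt(3)*7^(1/3)*a/8))*exp(2^(2/3)*7^(1/3)*a/8)


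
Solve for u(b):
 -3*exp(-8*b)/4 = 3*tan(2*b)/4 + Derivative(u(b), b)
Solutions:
 u(b) = C1 - 3*log(tan(2*b)^2 + 1)/16 + 3*exp(-8*b)/32


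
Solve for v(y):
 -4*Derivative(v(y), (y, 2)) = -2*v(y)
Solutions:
 v(y) = C1*exp(-sqrt(2)*y/2) + C2*exp(sqrt(2)*y/2)


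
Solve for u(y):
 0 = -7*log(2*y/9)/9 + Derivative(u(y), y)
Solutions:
 u(y) = C1 + 7*y*log(y)/9 - 14*y*log(3)/9 - 7*y/9 + 7*y*log(2)/9


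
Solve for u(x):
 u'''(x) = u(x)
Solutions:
 u(x) = C3*exp(x) + (C1*sin(sqrt(3)*x/2) + C2*cos(sqrt(3)*x/2))*exp(-x/2)


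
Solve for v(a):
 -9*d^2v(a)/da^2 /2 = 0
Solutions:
 v(a) = C1 + C2*a


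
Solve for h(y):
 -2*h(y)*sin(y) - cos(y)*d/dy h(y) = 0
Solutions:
 h(y) = C1*cos(y)^2


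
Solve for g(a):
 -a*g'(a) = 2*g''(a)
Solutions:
 g(a) = C1 + C2*erf(a/2)


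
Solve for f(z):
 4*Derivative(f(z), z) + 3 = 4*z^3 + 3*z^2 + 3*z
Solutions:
 f(z) = C1 + z^4/4 + z^3/4 + 3*z^2/8 - 3*z/4


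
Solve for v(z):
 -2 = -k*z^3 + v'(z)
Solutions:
 v(z) = C1 + k*z^4/4 - 2*z


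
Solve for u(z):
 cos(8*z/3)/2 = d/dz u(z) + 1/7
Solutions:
 u(z) = C1 - z/7 + 3*sin(8*z/3)/16


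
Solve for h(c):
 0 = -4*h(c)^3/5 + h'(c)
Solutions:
 h(c) = -sqrt(10)*sqrt(-1/(C1 + 4*c))/2
 h(c) = sqrt(10)*sqrt(-1/(C1 + 4*c))/2


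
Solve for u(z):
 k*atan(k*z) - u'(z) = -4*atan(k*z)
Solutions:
 u(z) = C1 + (k + 4)*Piecewise((z*atan(k*z) - log(k^2*z^2 + 1)/(2*k), Ne(k, 0)), (0, True))


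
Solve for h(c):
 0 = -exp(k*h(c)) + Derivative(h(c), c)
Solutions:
 h(c) = Piecewise((log(-1/(C1*k + c*k))/k, Ne(k, 0)), (nan, True))
 h(c) = Piecewise((C1 + c, Eq(k, 0)), (nan, True))


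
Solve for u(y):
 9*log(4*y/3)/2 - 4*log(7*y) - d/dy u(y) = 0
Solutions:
 u(y) = C1 + y*log(y)/2 - y*log(583443) - y/2 + y*log(3)/2 + 9*y*log(2)


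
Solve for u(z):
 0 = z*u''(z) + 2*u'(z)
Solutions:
 u(z) = C1 + C2/z


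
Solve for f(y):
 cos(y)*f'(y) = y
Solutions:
 f(y) = C1 + Integral(y/cos(y), y)


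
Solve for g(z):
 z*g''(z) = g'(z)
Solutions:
 g(z) = C1 + C2*z^2


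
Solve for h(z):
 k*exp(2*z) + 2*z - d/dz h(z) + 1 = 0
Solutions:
 h(z) = C1 + k*exp(2*z)/2 + z^2 + z


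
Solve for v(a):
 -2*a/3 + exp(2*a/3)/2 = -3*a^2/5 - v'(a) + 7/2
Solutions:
 v(a) = C1 - a^3/5 + a^2/3 + 7*a/2 - 3*exp(2*a/3)/4


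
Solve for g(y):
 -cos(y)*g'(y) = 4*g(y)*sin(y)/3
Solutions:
 g(y) = C1*cos(y)^(4/3)


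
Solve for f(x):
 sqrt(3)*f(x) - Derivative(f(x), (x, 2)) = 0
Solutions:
 f(x) = C1*exp(-3^(1/4)*x) + C2*exp(3^(1/4)*x)


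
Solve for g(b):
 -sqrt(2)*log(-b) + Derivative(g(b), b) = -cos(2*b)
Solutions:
 g(b) = C1 + sqrt(2)*b*(log(-b) - 1) - sin(2*b)/2


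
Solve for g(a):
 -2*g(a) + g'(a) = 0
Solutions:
 g(a) = C1*exp(2*a)


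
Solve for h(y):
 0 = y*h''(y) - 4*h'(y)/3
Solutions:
 h(y) = C1 + C2*y^(7/3)


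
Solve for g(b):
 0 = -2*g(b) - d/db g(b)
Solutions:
 g(b) = C1*exp(-2*b)


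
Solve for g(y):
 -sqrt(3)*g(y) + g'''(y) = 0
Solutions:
 g(y) = C3*exp(3^(1/6)*y) + (C1*sin(3^(2/3)*y/2) + C2*cos(3^(2/3)*y/2))*exp(-3^(1/6)*y/2)


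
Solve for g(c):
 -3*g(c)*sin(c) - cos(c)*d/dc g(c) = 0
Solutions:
 g(c) = C1*cos(c)^3


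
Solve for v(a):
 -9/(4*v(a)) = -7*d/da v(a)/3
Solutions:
 v(a) = -sqrt(C1 + 378*a)/14
 v(a) = sqrt(C1 + 378*a)/14


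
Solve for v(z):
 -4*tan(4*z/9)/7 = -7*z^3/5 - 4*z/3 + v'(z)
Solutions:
 v(z) = C1 + 7*z^4/20 + 2*z^2/3 + 9*log(cos(4*z/9))/7


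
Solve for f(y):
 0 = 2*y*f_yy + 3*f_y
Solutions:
 f(y) = C1 + C2/sqrt(y)


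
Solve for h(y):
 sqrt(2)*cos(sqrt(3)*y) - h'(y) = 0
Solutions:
 h(y) = C1 + sqrt(6)*sin(sqrt(3)*y)/3
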